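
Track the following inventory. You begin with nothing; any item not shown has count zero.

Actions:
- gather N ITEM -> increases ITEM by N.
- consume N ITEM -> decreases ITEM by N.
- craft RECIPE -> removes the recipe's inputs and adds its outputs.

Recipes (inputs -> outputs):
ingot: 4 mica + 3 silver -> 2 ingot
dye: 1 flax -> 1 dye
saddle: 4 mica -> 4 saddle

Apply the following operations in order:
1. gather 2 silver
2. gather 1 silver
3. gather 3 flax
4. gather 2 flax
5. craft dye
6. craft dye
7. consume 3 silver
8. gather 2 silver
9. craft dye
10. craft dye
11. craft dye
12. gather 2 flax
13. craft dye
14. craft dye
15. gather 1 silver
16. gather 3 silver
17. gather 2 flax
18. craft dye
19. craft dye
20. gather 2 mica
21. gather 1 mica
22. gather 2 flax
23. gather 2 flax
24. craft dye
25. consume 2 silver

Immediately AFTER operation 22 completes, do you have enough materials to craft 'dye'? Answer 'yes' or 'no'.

After 1 (gather 2 silver): silver=2
After 2 (gather 1 silver): silver=3
After 3 (gather 3 flax): flax=3 silver=3
After 4 (gather 2 flax): flax=5 silver=3
After 5 (craft dye): dye=1 flax=4 silver=3
After 6 (craft dye): dye=2 flax=3 silver=3
After 7 (consume 3 silver): dye=2 flax=3
After 8 (gather 2 silver): dye=2 flax=3 silver=2
After 9 (craft dye): dye=3 flax=2 silver=2
After 10 (craft dye): dye=4 flax=1 silver=2
After 11 (craft dye): dye=5 silver=2
After 12 (gather 2 flax): dye=5 flax=2 silver=2
After 13 (craft dye): dye=6 flax=1 silver=2
After 14 (craft dye): dye=7 silver=2
After 15 (gather 1 silver): dye=7 silver=3
After 16 (gather 3 silver): dye=7 silver=6
After 17 (gather 2 flax): dye=7 flax=2 silver=6
After 18 (craft dye): dye=8 flax=1 silver=6
After 19 (craft dye): dye=9 silver=6
After 20 (gather 2 mica): dye=9 mica=2 silver=6
After 21 (gather 1 mica): dye=9 mica=3 silver=6
After 22 (gather 2 flax): dye=9 flax=2 mica=3 silver=6

Answer: yes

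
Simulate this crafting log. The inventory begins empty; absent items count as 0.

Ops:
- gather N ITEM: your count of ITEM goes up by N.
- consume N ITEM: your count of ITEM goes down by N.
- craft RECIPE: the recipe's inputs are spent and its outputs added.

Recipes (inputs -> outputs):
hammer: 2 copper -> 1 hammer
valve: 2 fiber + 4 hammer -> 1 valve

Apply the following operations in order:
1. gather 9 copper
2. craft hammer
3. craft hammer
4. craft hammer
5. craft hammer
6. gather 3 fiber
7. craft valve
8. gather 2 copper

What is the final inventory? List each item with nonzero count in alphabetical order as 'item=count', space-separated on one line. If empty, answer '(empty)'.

After 1 (gather 9 copper): copper=9
After 2 (craft hammer): copper=7 hammer=1
After 3 (craft hammer): copper=5 hammer=2
After 4 (craft hammer): copper=3 hammer=3
After 5 (craft hammer): copper=1 hammer=4
After 6 (gather 3 fiber): copper=1 fiber=3 hammer=4
After 7 (craft valve): copper=1 fiber=1 valve=1
After 8 (gather 2 copper): copper=3 fiber=1 valve=1

Answer: copper=3 fiber=1 valve=1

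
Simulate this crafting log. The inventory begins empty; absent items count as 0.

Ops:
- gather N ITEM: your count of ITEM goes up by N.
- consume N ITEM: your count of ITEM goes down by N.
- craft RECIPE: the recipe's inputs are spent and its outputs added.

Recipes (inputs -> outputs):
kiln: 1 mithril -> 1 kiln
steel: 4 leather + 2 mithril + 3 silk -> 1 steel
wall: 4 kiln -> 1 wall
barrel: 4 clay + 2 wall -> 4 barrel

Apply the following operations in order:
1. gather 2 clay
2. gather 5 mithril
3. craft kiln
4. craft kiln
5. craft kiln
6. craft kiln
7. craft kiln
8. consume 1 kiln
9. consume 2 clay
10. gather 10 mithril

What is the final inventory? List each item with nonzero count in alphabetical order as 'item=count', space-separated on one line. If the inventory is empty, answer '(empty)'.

Answer: kiln=4 mithril=10

Derivation:
After 1 (gather 2 clay): clay=2
After 2 (gather 5 mithril): clay=2 mithril=5
After 3 (craft kiln): clay=2 kiln=1 mithril=4
After 4 (craft kiln): clay=2 kiln=2 mithril=3
After 5 (craft kiln): clay=2 kiln=3 mithril=2
After 6 (craft kiln): clay=2 kiln=4 mithril=1
After 7 (craft kiln): clay=2 kiln=5
After 8 (consume 1 kiln): clay=2 kiln=4
After 9 (consume 2 clay): kiln=4
After 10 (gather 10 mithril): kiln=4 mithril=10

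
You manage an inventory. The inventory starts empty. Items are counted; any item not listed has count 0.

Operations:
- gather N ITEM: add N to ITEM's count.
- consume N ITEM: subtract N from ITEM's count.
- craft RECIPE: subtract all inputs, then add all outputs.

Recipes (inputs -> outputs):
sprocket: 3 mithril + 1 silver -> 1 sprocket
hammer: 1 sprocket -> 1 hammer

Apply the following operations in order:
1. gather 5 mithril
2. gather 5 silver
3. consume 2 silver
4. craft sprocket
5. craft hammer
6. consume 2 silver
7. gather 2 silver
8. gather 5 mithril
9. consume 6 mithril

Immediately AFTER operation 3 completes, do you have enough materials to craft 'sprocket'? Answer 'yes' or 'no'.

Answer: yes

Derivation:
After 1 (gather 5 mithril): mithril=5
After 2 (gather 5 silver): mithril=5 silver=5
After 3 (consume 2 silver): mithril=5 silver=3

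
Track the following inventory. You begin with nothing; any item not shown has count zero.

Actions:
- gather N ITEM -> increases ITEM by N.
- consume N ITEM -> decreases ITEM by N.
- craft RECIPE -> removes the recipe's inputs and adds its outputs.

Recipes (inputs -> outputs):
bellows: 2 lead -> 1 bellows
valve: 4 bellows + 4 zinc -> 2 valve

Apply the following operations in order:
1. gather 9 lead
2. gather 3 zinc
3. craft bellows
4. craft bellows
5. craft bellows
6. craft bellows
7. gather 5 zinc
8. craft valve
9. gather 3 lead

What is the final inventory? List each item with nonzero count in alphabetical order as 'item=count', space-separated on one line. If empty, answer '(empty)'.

Answer: lead=4 valve=2 zinc=4

Derivation:
After 1 (gather 9 lead): lead=9
After 2 (gather 3 zinc): lead=9 zinc=3
After 3 (craft bellows): bellows=1 lead=7 zinc=3
After 4 (craft bellows): bellows=2 lead=5 zinc=3
After 5 (craft bellows): bellows=3 lead=3 zinc=3
After 6 (craft bellows): bellows=4 lead=1 zinc=3
After 7 (gather 5 zinc): bellows=4 lead=1 zinc=8
After 8 (craft valve): lead=1 valve=2 zinc=4
After 9 (gather 3 lead): lead=4 valve=2 zinc=4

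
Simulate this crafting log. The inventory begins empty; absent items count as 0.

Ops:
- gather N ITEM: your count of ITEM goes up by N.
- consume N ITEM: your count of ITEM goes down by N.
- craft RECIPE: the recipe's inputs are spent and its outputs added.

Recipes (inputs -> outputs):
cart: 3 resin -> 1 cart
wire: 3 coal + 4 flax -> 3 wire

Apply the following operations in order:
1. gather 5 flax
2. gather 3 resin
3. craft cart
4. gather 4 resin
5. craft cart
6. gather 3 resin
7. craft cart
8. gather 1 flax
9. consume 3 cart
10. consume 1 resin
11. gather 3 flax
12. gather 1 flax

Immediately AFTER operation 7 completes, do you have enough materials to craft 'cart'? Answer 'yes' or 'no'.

Answer: no

Derivation:
After 1 (gather 5 flax): flax=5
After 2 (gather 3 resin): flax=5 resin=3
After 3 (craft cart): cart=1 flax=5
After 4 (gather 4 resin): cart=1 flax=5 resin=4
After 5 (craft cart): cart=2 flax=5 resin=1
After 6 (gather 3 resin): cart=2 flax=5 resin=4
After 7 (craft cart): cart=3 flax=5 resin=1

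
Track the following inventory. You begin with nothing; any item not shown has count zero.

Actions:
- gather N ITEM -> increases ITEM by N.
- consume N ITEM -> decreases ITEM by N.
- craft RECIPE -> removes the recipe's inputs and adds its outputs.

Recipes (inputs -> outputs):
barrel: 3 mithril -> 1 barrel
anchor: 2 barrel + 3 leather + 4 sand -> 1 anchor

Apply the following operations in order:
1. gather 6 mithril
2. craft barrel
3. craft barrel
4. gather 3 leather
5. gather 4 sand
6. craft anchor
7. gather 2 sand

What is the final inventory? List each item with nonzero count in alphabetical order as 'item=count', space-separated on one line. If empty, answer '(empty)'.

After 1 (gather 6 mithril): mithril=6
After 2 (craft barrel): barrel=1 mithril=3
After 3 (craft barrel): barrel=2
After 4 (gather 3 leather): barrel=2 leather=3
After 5 (gather 4 sand): barrel=2 leather=3 sand=4
After 6 (craft anchor): anchor=1
After 7 (gather 2 sand): anchor=1 sand=2

Answer: anchor=1 sand=2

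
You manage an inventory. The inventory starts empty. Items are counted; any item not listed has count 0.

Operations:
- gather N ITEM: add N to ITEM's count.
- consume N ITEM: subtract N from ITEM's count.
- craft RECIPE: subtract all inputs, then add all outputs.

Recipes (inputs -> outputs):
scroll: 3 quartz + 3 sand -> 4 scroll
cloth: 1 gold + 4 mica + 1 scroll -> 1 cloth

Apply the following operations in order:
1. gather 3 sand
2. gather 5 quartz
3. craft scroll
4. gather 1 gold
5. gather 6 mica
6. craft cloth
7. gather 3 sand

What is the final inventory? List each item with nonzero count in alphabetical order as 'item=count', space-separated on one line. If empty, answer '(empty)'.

After 1 (gather 3 sand): sand=3
After 2 (gather 5 quartz): quartz=5 sand=3
After 3 (craft scroll): quartz=2 scroll=4
After 4 (gather 1 gold): gold=1 quartz=2 scroll=4
After 5 (gather 6 mica): gold=1 mica=6 quartz=2 scroll=4
After 6 (craft cloth): cloth=1 mica=2 quartz=2 scroll=3
After 7 (gather 3 sand): cloth=1 mica=2 quartz=2 sand=3 scroll=3

Answer: cloth=1 mica=2 quartz=2 sand=3 scroll=3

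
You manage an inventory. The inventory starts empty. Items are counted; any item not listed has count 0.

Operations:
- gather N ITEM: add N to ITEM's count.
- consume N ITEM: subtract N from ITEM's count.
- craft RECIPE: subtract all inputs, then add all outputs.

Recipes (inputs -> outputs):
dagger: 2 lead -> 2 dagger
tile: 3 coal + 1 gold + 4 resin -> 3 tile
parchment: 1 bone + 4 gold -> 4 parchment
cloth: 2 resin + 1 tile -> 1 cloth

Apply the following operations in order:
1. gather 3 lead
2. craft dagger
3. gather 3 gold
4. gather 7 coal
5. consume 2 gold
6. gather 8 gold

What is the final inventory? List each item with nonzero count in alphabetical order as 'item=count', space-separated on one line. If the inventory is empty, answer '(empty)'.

After 1 (gather 3 lead): lead=3
After 2 (craft dagger): dagger=2 lead=1
After 3 (gather 3 gold): dagger=2 gold=3 lead=1
After 4 (gather 7 coal): coal=7 dagger=2 gold=3 lead=1
After 5 (consume 2 gold): coal=7 dagger=2 gold=1 lead=1
After 6 (gather 8 gold): coal=7 dagger=2 gold=9 lead=1

Answer: coal=7 dagger=2 gold=9 lead=1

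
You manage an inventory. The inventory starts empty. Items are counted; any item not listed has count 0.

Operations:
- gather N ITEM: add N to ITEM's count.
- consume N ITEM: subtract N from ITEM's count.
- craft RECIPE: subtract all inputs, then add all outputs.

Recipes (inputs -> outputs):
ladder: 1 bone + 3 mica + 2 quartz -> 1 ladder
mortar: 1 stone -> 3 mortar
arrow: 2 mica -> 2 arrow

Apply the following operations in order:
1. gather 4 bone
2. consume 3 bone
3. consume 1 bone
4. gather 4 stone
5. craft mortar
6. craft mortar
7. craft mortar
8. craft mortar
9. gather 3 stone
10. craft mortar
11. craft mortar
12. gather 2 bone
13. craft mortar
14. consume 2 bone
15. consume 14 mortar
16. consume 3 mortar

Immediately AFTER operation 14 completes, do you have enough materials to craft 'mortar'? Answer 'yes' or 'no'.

Answer: no

Derivation:
After 1 (gather 4 bone): bone=4
After 2 (consume 3 bone): bone=1
After 3 (consume 1 bone): (empty)
After 4 (gather 4 stone): stone=4
After 5 (craft mortar): mortar=3 stone=3
After 6 (craft mortar): mortar=6 stone=2
After 7 (craft mortar): mortar=9 stone=1
After 8 (craft mortar): mortar=12
After 9 (gather 3 stone): mortar=12 stone=3
After 10 (craft mortar): mortar=15 stone=2
After 11 (craft mortar): mortar=18 stone=1
After 12 (gather 2 bone): bone=2 mortar=18 stone=1
After 13 (craft mortar): bone=2 mortar=21
After 14 (consume 2 bone): mortar=21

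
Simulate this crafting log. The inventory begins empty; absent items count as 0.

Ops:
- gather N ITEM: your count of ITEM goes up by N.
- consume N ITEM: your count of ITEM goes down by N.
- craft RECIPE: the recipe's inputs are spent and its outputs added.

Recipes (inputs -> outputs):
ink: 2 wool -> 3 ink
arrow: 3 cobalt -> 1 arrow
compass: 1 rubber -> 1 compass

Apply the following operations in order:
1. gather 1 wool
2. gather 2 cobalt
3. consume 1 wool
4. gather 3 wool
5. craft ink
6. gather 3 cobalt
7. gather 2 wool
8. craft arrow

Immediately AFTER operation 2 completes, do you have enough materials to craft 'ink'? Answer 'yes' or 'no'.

After 1 (gather 1 wool): wool=1
After 2 (gather 2 cobalt): cobalt=2 wool=1

Answer: no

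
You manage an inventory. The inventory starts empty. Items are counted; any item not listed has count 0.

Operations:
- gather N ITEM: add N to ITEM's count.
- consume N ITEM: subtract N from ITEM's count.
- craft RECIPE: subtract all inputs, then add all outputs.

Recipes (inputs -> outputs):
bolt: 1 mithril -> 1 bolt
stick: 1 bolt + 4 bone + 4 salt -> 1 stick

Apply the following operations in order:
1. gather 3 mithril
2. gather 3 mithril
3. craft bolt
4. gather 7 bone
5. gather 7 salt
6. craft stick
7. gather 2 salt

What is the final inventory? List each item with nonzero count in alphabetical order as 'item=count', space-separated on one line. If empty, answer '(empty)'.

Answer: bone=3 mithril=5 salt=5 stick=1

Derivation:
After 1 (gather 3 mithril): mithril=3
After 2 (gather 3 mithril): mithril=6
After 3 (craft bolt): bolt=1 mithril=5
After 4 (gather 7 bone): bolt=1 bone=7 mithril=5
After 5 (gather 7 salt): bolt=1 bone=7 mithril=5 salt=7
After 6 (craft stick): bone=3 mithril=5 salt=3 stick=1
After 7 (gather 2 salt): bone=3 mithril=5 salt=5 stick=1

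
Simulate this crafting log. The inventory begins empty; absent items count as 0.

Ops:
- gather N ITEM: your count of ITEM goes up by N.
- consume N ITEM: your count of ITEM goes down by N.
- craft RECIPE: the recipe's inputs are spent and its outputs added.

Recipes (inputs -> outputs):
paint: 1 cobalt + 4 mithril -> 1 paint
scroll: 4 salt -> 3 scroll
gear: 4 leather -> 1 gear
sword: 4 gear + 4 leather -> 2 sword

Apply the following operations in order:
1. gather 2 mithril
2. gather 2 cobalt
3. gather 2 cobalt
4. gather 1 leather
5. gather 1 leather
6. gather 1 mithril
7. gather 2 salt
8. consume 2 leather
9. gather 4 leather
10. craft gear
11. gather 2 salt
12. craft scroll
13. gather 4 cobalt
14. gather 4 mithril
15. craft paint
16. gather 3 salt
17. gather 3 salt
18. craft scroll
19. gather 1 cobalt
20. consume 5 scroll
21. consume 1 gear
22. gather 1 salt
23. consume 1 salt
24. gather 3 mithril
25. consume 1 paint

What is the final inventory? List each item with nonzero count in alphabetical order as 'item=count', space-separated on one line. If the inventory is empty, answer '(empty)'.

Answer: cobalt=8 mithril=6 salt=2 scroll=1

Derivation:
After 1 (gather 2 mithril): mithril=2
After 2 (gather 2 cobalt): cobalt=2 mithril=2
After 3 (gather 2 cobalt): cobalt=4 mithril=2
After 4 (gather 1 leather): cobalt=4 leather=1 mithril=2
After 5 (gather 1 leather): cobalt=4 leather=2 mithril=2
After 6 (gather 1 mithril): cobalt=4 leather=2 mithril=3
After 7 (gather 2 salt): cobalt=4 leather=2 mithril=3 salt=2
After 8 (consume 2 leather): cobalt=4 mithril=3 salt=2
After 9 (gather 4 leather): cobalt=4 leather=4 mithril=3 salt=2
After 10 (craft gear): cobalt=4 gear=1 mithril=3 salt=2
After 11 (gather 2 salt): cobalt=4 gear=1 mithril=3 salt=4
After 12 (craft scroll): cobalt=4 gear=1 mithril=3 scroll=3
After 13 (gather 4 cobalt): cobalt=8 gear=1 mithril=3 scroll=3
After 14 (gather 4 mithril): cobalt=8 gear=1 mithril=7 scroll=3
After 15 (craft paint): cobalt=7 gear=1 mithril=3 paint=1 scroll=3
After 16 (gather 3 salt): cobalt=7 gear=1 mithril=3 paint=1 salt=3 scroll=3
After 17 (gather 3 salt): cobalt=7 gear=1 mithril=3 paint=1 salt=6 scroll=3
After 18 (craft scroll): cobalt=7 gear=1 mithril=3 paint=1 salt=2 scroll=6
After 19 (gather 1 cobalt): cobalt=8 gear=1 mithril=3 paint=1 salt=2 scroll=6
After 20 (consume 5 scroll): cobalt=8 gear=1 mithril=3 paint=1 salt=2 scroll=1
After 21 (consume 1 gear): cobalt=8 mithril=3 paint=1 salt=2 scroll=1
After 22 (gather 1 salt): cobalt=8 mithril=3 paint=1 salt=3 scroll=1
After 23 (consume 1 salt): cobalt=8 mithril=3 paint=1 salt=2 scroll=1
After 24 (gather 3 mithril): cobalt=8 mithril=6 paint=1 salt=2 scroll=1
After 25 (consume 1 paint): cobalt=8 mithril=6 salt=2 scroll=1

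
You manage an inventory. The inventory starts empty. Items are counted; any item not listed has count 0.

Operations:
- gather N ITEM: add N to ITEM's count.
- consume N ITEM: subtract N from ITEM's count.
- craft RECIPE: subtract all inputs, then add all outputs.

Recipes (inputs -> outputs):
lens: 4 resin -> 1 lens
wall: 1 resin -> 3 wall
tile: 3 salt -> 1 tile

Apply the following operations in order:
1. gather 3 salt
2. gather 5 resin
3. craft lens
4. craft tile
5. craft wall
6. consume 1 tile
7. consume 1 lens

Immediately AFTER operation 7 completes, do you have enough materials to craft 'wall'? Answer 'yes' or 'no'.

After 1 (gather 3 salt): salt=3
After 2 (gather 5 resin): resin=5 salt=3
After 3 (craft lens): lens=1 resin=1 salt=3
After 4 (craft tile): lens=1 resin=1 tile=1
After 5 (craft wall): lens=1 tile=1 wall=3
After 6 (consume 1 tile): lens=1 wall=3
After 7 (consume 1 lens): wall=3

Answer: no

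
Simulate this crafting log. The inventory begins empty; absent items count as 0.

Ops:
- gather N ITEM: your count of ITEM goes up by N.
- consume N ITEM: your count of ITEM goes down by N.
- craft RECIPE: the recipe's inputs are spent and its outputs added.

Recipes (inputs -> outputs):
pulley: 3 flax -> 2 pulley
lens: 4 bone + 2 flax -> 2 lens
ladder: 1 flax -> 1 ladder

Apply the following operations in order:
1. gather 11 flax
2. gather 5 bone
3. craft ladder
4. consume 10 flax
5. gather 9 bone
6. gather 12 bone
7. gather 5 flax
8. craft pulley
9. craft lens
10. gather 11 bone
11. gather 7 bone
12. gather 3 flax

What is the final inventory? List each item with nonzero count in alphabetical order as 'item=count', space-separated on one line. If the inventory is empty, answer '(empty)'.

Answer: bone=40 flax=3 ladder=1 lens=2 pulley=2

Derivation:
After 1 (gather 11 flax): flax=11
After 2 (gather 5 bone): bone=5 flax=11
After 3 (craft ladder): bone=5 flax=10 ladder=1
After 4 (consume 10 flax): bone=5 ladder=1
After 5 (gather 9 bone): bone=14 ladder=1
After 6 (gather 12 bone): bone=26 ladder=1
After 7 (gather 5 flax): bone=26 flax=5 ladder=1
After 8 (craft pulley): bone=26 flax=2 ladder=1 pulley=2
After 9 (craft lens): bone=22 ladder=1 lens=2 pulley=2
After 10 (gather 11 bone): bone=33 ladder=1 lens=2 pulley=2
After 11 (gather 7 bone): bone=40 ladder=1 lens=2 pulley=2
After 12 (gather 3 flax): bone=40 flax=3 ladder=1 lens=2 pulley=2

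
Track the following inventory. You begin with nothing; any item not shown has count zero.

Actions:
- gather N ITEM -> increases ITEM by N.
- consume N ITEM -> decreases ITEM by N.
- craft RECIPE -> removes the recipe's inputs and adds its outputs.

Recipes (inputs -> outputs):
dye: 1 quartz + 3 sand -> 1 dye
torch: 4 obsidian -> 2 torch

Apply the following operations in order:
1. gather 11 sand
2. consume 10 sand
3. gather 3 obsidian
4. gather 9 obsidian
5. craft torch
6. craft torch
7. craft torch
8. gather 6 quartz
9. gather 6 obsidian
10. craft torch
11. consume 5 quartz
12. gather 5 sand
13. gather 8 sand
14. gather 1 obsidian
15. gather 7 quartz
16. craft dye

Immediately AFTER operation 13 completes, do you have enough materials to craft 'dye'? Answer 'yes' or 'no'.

After 1 (gather 11 sand): sand=11
After 2 (consume 10 sand): sand=1
After 3 (gather 3 obsidian): obsidian=3 sand=1
After 4 (gather 9 obsidian): obsidian=12 sand=1
After 5 (craft torch): obsidian=8 sand=1 torch=2
After 6 (craft torch): obsidian=4 sand=1 torch=4
After 7 (craft torch): sand=1 torch=6
After 8 (gather 6 quartz): quartz=6 sand=1 torch=6
After 9 (gather 6 obsidian): obsidian=6 quartz=6 sand=1 torch=6
After 10 (craft torch): obsidian=2 quartz=6 sand=1 torch=8
After 11 (consume 5 quartz): obsidian=2 quartz=1 sand=1 torch=8
After 12 (gather 5 sand): obsidian=2 quartz=1 sand=6 torch=8
After 13 (gather 8 sand): obsidian=2 quartz=1 sand=14 torch=8

Answer: yes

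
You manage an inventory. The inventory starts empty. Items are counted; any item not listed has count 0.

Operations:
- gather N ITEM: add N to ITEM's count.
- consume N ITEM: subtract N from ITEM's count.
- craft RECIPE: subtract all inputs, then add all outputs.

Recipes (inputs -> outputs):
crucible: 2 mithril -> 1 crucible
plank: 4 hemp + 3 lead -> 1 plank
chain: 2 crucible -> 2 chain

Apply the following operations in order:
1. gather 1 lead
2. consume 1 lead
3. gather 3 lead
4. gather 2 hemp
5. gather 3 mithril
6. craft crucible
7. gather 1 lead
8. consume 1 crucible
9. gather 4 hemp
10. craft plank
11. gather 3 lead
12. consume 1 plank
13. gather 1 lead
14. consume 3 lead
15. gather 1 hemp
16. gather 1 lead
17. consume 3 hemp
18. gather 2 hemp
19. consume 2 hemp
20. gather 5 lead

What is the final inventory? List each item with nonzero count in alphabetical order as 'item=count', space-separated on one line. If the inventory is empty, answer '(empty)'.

After 1 (gather 1 lead): lead=1
After 2 (consume 1 lead): (empty)
After 3 (gather 3 lead): lead=3
After 4 (gather 2 hemp): hemp=2 lead=3
After 5 (gather 3 mithril): hemp=2 lead=3 mithril=3
After 6 (craft crucible): crucible=1 hemp=2 lead=3 mithril=1
After 7 (gather 1 lead): crucible=1 hemp=2 lead=4 mithril=1
After 8 (consume 1 crucible): hemp=2 lead=4 mithril=1
After 9 (gather 4 hemp): hemp=6 lead=4 mithril=1
After 10 (craft plank): hemp=2 lead=1 mithril=1 plank=1
After 11 (gather 3 lead): hemp=2 lead=4 mithril=1 plank=1
After 12 (consume 1 plank): hemp=2 lead=4 mithril=1
After 13 (gather 1 lead): hemp=2 lead=5 mithril=1
After 14 (consume 3 lead): hemp=2 lead=2 mithril=1
After 15 (gather 1 hemp): hemp=3 lead=2 mithril=1
After 16 (gather 1 lead): hemp=3 lead=3 mithril=1
After 17 (consume 3 hemp): lead=3 mithril=1
After 18 (gather 2 hemp): hemp=2 lead=3 mithril=1
After 19 (consume 2 hemp): lead=3 mithril=1
After 20 (gather 5 lead): lead=8 mithril=1

Answer: lead=8 mithril=1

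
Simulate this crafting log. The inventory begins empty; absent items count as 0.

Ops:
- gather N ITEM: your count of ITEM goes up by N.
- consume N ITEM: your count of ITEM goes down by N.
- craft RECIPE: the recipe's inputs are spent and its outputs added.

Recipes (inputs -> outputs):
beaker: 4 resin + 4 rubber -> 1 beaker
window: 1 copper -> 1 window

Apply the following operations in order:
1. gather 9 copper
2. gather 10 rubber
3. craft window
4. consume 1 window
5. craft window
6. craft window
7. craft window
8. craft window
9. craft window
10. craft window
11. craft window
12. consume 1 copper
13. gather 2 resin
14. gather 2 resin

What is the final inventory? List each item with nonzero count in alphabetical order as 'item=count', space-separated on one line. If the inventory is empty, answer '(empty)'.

After 1 (gather 9 copper): copper=9
After 2 (gather 10 rubber): copper=9 rubber=10
After 3 (craft window): copper=8 rubber=10 window=1
After 4 (consume 1 window): copper=8 rubber=10
After 5 (craft window): copper=7 rubber=10 window=1
After 6 (craft window): copper=6 rubber=10 window=2
After 7 (craft window): copper=5 rubber=10 window=3
After 8 (craft window): copper=4 rubber=10 window=4
After 9 (craft window): copper=3 rubber=10 window=5
After 10 (craft window): copper=2 rubber=10 window=6
After 11 (craft window): copper=1 rubber=10 window=7
After 12 (consume 1 copper): rubber=10 window=7
After 13 (gather 2 resin): resin=2 rubber=10 window=7
After 14 (gather 2 resin): resin=4 rubber=10 window=7

Answer: resin=4 rubber=10 window=7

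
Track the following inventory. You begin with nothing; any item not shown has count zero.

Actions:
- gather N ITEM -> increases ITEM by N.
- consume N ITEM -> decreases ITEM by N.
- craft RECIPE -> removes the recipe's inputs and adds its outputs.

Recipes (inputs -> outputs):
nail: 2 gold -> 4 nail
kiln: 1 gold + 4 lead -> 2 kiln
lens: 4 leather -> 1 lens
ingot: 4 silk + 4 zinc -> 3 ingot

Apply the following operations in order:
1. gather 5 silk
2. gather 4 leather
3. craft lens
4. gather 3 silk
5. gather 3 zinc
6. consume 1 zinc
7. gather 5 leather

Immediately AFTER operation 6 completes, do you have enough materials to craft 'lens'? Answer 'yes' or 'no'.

Answer: no

Derivation:
After 1 (gather 5 silk): silk=5
After 2 (gather 4 leather): leather=4 silk=5
After 3 (craft lens): lens=1 silk=5
After 4 (gather 3 silk): lens=1 silk=8
After 5 (gather 3 zinc): lens=1 silk=8 zinc=3
After 6 (consume 1 zinc): lens=1 silk=8 zinc=2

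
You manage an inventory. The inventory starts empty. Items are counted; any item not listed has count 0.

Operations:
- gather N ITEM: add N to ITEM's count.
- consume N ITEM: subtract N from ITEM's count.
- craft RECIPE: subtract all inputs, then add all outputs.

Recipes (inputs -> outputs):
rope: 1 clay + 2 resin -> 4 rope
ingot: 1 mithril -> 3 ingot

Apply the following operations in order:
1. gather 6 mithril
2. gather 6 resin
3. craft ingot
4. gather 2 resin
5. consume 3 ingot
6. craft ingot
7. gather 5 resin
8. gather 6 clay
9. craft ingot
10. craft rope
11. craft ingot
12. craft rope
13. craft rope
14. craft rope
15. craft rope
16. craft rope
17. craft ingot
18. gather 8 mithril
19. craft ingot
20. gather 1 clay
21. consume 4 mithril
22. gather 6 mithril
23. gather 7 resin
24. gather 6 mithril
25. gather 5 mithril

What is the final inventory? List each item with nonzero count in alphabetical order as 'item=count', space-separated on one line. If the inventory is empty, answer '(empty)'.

After 1 (gather 6 mithril): mithril=6
After 2 (gather 6 resin): mithril=6 resin=6
After 3 (craft ingot): ingot=3 mithril=5 resin=6
After 4 (gather 2 resin): ingot=3 mithril=5 resin=8
After 5 (consume 3 ingot): mithril=5 resin=8
After 6 (craft ingot): ingot=3 mithril=4 resin=8
After 7 (gather 5 resin): ingot=3 mithril=4 resin=13
After 8 (gather 6 clay): clay=6 ingot=3 mithril=4 resin=13
After 9 (craft ingot): clay=6 ingot=6 mithril=3 resin=13
After 10 (craft rope): clay=5 ingot=6 mithril=3 resin=11 rope=4
After 11 (craft ingot): clay=5 ingot=9 mithril=2 resin=11 rope=4
After 12 (craft rope): clay=4 ingot=9 mithril=2 resin=9 rope=8
After 13 (craft rope): clay=3 ingot=9 mithril=2 resin=7 rope=12
After 14 (craft rope): clay=2 ingot=9 mithril=2 resin=5 rope=16
After 15 (craft rope): clay=1 ingot=9 mithril=2 resin=3 rope=20
After 16 (craft rope): ingot=9 mithril=2 resin=1 rope=24
After 17 (craft ingot): ingot=12 mithril=1 resin=1 rope=24
After 18 (gather 8 mithril): ingot=12 mithril=9 resin=1 rope=24
After 19 (craft ingot): ingot=15 mithril=8 resin=1 rope=24
After 20 (gather 1 clay): clay=1 ingot=15 mithril=8 resin=1 rope=24
After 21 (consume 4 mithril): clay=1 ingot=15 mithril=4 resin=1 rope=24
After 22 (gather 6 mithril): clay=1 ingot=15 mithril=10 resin=1 rope=24
After 23 (gather 7 resin): clay=1 ingot=15 mithril=10 resin=8 rope=24
After 24 (gather 6 mithril): clay=1 ingot=15 mithril=16 resin=8 rope=24
After 25 (gather 5 mithril): clay=1 ingot=15 mithril=21 resin=8 rope=24

Answer: clay=1 ingot=15 mithril=21 resin=8 rope=24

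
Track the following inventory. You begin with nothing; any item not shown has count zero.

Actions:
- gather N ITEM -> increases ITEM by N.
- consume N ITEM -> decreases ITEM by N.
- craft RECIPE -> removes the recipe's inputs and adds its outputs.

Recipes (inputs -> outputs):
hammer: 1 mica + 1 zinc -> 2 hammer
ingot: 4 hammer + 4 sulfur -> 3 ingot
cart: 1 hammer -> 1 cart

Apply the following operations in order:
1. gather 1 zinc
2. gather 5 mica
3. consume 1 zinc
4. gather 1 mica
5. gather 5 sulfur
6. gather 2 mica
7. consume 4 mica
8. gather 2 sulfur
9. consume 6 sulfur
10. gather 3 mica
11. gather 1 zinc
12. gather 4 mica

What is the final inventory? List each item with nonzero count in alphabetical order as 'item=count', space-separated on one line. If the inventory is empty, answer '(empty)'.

After 1 (gather 1 zinc): zinc=1
After 2 (gather 5 mica): mica=5 zinc=1
After 3 (consume 1 zinc): mica=5
After 4 (gather 1 mica): mica=6
After 5 (gather 5 sulfur): mica=6 sulfur=5
After 6 (gather 2 mica): mica=8 sulfur=5
After 7 (consume 4 mica): mica=4 sulfur=5
After 8 (gather 2 sulfur): mica=4 sulfur=7
After 9 (consume 6 sulfur): mica=4 sulfur=1
After 10 (gather 3 mica): mica=7 sulfur=1
After 11 (gather 1 zinc): mica=7 sulfur=1 zinc=1
After 12 (gather 4 mica): mica=11 sulfur=1 zinc=1

Answer: mica=11 sulfur=1 zinc=1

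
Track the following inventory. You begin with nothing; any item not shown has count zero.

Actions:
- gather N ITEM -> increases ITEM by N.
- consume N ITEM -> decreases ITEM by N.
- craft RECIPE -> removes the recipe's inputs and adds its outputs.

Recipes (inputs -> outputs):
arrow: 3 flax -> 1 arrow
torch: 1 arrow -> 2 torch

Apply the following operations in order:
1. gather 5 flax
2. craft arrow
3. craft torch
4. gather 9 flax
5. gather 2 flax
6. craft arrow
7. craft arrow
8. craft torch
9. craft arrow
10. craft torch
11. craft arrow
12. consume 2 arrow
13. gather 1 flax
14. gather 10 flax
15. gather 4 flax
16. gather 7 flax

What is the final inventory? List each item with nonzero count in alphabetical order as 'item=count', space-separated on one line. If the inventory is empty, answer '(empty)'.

After 1 (gather 5 flax): flax=5
After 2 (craft arrow): arrow=1 flax=2
After 3 (craft torch): flax=2 torch=2
After 4 (gather 9 flax): flax=11 torch=2
After 5 (gather 2 flax): flax=13 torch=2
After 6 (craft arrow): arrow=1 flax=10 torch=2
After 7 (craft arrow): arrow=2 flax=7 torch=2
After 8 (craft torch): arrow=1 flax=7 torch=4
After 9 (craft arrow): arrow=2 flax=4 torch=4
After 10 (craft torch): arrow=1 flax=4 torch=6
After 11 (craft arrow): arrow=2 flax=1 torch=6
After 12 (consume 2 arrow): flax=1 torch=6
After 13 (gather 1 flax): flax=2 torch=6
After 14 (gather 10 flax): flax=12 torch=6
After 15 (gather 4 flax): flax=16 torch=6
After 16 (gather 7 flax): flax=23 torch=6

Answer: flax=23 torch=6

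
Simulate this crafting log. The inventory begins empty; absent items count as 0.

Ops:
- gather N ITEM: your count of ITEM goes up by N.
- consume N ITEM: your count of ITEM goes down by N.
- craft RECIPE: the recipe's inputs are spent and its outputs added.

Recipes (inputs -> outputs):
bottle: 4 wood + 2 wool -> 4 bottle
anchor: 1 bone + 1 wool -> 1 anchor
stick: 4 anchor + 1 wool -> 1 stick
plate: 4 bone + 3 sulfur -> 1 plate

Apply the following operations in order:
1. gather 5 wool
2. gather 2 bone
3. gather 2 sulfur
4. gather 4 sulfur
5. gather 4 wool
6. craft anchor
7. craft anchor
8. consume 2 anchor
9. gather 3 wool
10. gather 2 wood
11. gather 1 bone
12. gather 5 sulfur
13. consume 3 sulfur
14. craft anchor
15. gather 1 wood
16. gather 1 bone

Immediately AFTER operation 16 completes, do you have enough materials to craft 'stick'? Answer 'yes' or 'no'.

After 1 (gather 5 wool): wool=5
After 2 (gather 2 bone): bone=2 wool=5
After 3 (gather 2 sulfur): bone=2 sulfur=2 wool=5
After 4 (gather 4 sulfur): bone=2 sulfur=6 wool=5
After 5 (gather 4 wool): bone=2 sulfur=6 wool=9
After 6 (craft anchor): anchor=1 bone=1 sulfur=6 wool=8
After 7 (craft anchor): anchor=2 sulfur=6 wool=7
After 8 (consume 2 anchor): sulfur=6 wool=7
After 9 (gather 3 wool): sulfur=6 wool=10
After 10 (gather 2 wood): sulfur=6 wood=2 wool=10
After 11 (gather 1 bone): bone=1 sulfur=6 wood=2 wool=10
After 12 (gather 5 sulfur): bone=1 sulfur=11 wood=2 wool=10
After 13 (consume 3 sulfur): bone=1 sulfur=8 wood=2 wool=10
After 14 (craft anchor): anchor=1 sulfur=8 wood=2 wool=9
After 15 (gather 1 wood): anchor=1 sulfur=8 wood=3 wool=9
After 16 (gather 1 bone): anchor=1 bone=1 sulfur=8 wood=3 wool=9

Answer: no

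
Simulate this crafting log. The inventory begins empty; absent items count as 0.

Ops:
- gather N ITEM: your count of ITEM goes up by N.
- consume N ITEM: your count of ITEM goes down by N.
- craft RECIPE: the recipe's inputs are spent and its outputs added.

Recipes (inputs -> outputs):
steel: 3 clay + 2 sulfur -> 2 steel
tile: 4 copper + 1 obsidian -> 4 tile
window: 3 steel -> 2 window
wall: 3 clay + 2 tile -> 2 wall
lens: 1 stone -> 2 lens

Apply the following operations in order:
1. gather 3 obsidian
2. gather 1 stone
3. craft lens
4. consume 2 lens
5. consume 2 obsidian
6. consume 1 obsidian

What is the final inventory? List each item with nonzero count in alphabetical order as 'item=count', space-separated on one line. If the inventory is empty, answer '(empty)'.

After 1 (gather 3 obsidian): obsidian=3
After 2 (gather 1 stone): obsidian=3 stone=1
After 3 (craft lens): lens=2 obsidian=3
After 4 (consume 2 lens): obsidian=3
After 5 (consume 2 obsidian): obsidian=1
After 6 (consume 1 obsidian): (empty)

Answer: (empty)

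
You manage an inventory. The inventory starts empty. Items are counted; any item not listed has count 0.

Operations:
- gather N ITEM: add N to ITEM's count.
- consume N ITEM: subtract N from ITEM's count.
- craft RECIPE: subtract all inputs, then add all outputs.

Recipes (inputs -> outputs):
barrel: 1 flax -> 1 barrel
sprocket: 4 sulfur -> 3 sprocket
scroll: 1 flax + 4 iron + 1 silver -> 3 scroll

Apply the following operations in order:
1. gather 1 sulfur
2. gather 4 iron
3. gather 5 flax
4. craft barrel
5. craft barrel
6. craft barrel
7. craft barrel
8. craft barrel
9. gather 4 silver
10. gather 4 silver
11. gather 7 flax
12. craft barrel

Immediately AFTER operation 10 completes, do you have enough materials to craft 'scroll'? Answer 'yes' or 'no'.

Answer: no

Derivation:
After 1 (gather 1 sulfur): sulfur=1
After 2 (gather 4 iron): iron=4 sulfur=1
After 3 (gather 5 flax): flax=5 iron=4 sulfur=1
After 4 (craft barrel): barrel=1 flax=4 iron=4 sulfur=1
After 5 (craft barrel): barrel=2 flax=3 iron=4 sulfur=1
After 6 (craft barrel): barrel=3 flax=2 iron=4 sulfur=1
After 7 (craft barrel): barrel=4 flax=1 iron=4 sulfur=1
After 8 (craft barrel): barrel=5 iron=4 sulfur=1
After 9 (gather 4 silver): barrel=5 iron=4 silver=4 sulfur=1
After 10 (gather 4 silver): barrel=5 iron=4 silver=8 sulfur=1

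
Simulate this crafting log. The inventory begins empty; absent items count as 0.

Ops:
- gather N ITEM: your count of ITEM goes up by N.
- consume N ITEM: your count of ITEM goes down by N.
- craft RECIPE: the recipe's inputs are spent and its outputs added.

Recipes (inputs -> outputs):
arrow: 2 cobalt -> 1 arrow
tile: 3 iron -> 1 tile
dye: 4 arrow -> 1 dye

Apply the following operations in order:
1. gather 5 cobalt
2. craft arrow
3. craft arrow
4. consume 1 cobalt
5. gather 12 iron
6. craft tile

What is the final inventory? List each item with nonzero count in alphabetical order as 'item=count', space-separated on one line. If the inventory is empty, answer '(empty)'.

After 1 (gather 5 cobalt): cobalt=5
After 2 (craft arrow): arrow=1 cobalt=3
After 3 (craft arrow): arrow=2 cobalt=1
After 4 (consume 1 cobalt): arrow=2
After 5 (gather 12 iron): arrow=2 iron=12
After 6 (craft tile): arrow=2 iron=9 tile=1

Answer: arrow=2 iron=9 tile=1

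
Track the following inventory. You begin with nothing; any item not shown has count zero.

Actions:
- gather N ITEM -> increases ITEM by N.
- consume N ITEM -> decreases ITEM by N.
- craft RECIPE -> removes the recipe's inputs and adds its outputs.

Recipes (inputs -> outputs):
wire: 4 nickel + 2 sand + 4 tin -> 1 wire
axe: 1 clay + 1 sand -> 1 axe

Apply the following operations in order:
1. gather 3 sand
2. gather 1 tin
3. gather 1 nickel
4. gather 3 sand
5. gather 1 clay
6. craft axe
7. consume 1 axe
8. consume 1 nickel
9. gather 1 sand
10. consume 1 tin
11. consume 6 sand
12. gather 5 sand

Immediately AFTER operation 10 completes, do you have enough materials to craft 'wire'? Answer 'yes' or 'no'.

After 1 (gather 3 sand): sand=3
After 2 (gather 1 tin): sand=3 tin=1
After 3 (gather 1 nickel): nickel=1 sand=3 tin=1
After 4 (gather 3 sand): nickel=1 sand=6 tin=1
After 5 (gather 1 clay): clay=1 nickel=1 sand=6 tin=1
After 6 (craft axe): axe=1 nickel=1 sand=5 tin=1
After 7 (consume 1 axe): nickel=1 sand=5 tin=1
After 8 (consume 1 nickel): sand=5 tin=1
After 9 (gather 1 sand): sand=6 tin=1
After 10 (consume 1 tin): sand=6

Answer: no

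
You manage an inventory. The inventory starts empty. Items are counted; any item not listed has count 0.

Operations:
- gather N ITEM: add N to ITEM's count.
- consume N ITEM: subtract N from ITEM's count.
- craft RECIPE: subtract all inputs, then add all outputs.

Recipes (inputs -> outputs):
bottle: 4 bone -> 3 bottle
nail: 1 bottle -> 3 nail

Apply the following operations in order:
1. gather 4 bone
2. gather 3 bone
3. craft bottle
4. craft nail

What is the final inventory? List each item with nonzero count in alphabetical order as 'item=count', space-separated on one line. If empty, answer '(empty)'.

After 1 (gather 4 bone): bone=4
After 2 (gather 3 bone): bone=7
After 3 (craft bottle): bone=3 bottle=3
After 4 (craft nail): bone=3 bottle=2 nail=3

Answer: bone=3 bottle=2 nail=3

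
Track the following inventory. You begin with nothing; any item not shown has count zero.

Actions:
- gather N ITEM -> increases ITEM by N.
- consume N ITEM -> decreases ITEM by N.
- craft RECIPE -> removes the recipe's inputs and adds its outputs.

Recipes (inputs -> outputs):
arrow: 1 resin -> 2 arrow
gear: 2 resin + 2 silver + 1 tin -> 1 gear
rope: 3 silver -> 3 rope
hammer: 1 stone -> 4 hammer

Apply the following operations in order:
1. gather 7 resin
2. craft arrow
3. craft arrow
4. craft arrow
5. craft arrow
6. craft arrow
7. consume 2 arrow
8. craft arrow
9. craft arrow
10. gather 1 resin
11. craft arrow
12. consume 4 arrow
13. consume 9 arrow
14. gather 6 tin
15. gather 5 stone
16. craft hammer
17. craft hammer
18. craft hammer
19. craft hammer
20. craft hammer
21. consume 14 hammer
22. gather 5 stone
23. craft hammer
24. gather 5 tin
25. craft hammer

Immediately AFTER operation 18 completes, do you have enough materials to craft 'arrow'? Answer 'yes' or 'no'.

After 1 (gather 7 resin): resin=7
After 2 (craft arrow): arrow=2 resin=6
After 3 (craft arrow): arrow=4 resin=5
After 4 (craft arrow): arrow=6 resin=4
After 5 (craft arrow): arrow=8 resin=3
After 6 (craft arrow): arrow=10 resin=2
After 7 (consume 2 arrow): arrow=8 resin=2
After 8 (craft arrow): arrow=10 resin=1
After 9 (craft arrow): arrow=12
After 10 (gather 1 resin): arrow=12 resin=1
After 11 (craft arrow): arrow=14
After 12 (consume 4 arrow): arrow=10
After 13 (consume 9 arrow): arrow=1
After 14 (gather 6 tin): arrow=1 tin=6
After 15 (gather 5 stone): arrow=1 stone=5 tin=6
After 16 (craft hammer): arrow=1 hammer=4 stone=4 tin=6
After 17 (craft hammer): arrow=1 hammer=8 stone=3 tin=6
After 18 (craft hammer): arrow=1 hammer=12 stone=2 tin=6

Answer: no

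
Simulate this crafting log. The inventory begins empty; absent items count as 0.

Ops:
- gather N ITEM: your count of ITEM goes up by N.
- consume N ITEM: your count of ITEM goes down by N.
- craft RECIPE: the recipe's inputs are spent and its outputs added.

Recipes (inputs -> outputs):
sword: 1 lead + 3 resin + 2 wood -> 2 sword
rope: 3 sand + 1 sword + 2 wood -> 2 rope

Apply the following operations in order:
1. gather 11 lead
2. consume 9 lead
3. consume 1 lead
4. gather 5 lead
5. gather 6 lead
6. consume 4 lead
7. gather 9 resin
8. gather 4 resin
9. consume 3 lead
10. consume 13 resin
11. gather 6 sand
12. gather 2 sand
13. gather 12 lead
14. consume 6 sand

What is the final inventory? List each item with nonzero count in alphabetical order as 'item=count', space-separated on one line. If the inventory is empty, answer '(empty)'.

After 1 (gather 11 lead): lead=11
After 2 (consume 9 lead): lead=2
After 3 (consume 1 lead): lead=1
After 4 (gather 5 lead): lead=6
After 5 (gather 6 lead): lead=12
After 6 (consume 4 lead): lead=8
After 7 (gather 9 resin): lead=8 resin=9
After 8 (gather 4 resin): lead=8 resin=13
After 9 (consume 3 lead): lead=5 resin=13
After 10 (consume 13 resin): lead=5
After 11 (gather 6 sand): lead=5 sand=6
After 12 (gather 2 sand): lead=5 sand=8
After 13 (gather 12 lead): lead=17 sand=8
After 14 (consume 6 sand): lead=17 sand=2

Answer: lead=17 sand=2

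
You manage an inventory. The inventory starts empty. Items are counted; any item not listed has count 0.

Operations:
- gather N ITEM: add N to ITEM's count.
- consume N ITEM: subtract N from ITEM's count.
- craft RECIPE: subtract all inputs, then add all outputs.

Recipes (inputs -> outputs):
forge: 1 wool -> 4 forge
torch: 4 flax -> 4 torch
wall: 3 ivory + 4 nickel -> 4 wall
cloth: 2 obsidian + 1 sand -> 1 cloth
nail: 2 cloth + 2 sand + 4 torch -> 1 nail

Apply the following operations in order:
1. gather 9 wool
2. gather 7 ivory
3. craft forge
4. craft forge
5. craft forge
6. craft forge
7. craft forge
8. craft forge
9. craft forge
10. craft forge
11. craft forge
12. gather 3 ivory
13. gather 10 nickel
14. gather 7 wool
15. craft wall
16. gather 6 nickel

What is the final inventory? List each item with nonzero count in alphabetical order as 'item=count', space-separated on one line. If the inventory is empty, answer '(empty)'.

Answer: forge=36 ivory=7 nickel=12 wall=4 wool=7

Derivation:
After 1 (gather 9 wool): wool=9
After 2 (gather 7 ivory): ivory=7 wool=9
After 3 (craft forge): forge=4 ivory=7 wool=8
After 4 (craft forge): forge=8 ivory=7 wool=7
After 5 (craft forge): forge=12 ivory=7 wool=6
After 6 (craft forge): forge=16 ivory=7 wool=5
After 7 (craft forge): forge=20 ivory=7 wool=4
After 8 (craft forge): forge=24 ivory=7 wool=3
After 9 (craft forge): forge=28 ivory=7 wool=2
After 10 (craft forge): forge=32 ivory=7 wool=1
After 11 (craft forge): forge=36 ivory=7
After 12 (gather 3 ivory): forge=36 ivory=10
After 13 (gather 10 nickel): forge=36 ivory=10 nickel=10
After 14 (gather 7 wool): forge=36 ivory=10 nickel=10 wool=7
After 15 (craft wall): forge=36 ivory=7 nickel=6 wall=4 wool=7
After 16 (gather 6 nickel): forge=36 ivory=7 nickel=12 wall=4 wool=7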